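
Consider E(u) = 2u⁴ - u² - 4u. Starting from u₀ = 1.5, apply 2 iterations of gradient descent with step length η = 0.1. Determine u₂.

-0.1

E′(u) = 8u³ - 2u - 4
u₁ = 1.5 − 0.1·20 = -0.5
u₂ = -0.5 − 0.1·(-4) = -0.1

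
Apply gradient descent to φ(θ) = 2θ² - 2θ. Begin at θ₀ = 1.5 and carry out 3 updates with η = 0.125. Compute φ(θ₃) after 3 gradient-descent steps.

-0.46875

φ′(θ) = 4θ - 2
θ₁ = 1.5 − 0.125·4 = 1
θ₂ = 1 − 0.125·2 = 0.75
θ₃ = 0.75 − 0.125·1 = 0.625
φ(0.625) = -0.46875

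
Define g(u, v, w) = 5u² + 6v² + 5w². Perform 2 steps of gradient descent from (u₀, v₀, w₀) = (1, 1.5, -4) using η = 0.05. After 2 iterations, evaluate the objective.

5.6581

∇g = (10u, 12v, 10w)
(u₁, v₁, w₁) = (1, 1.5, -4) − 0.05·(10, 18, -40) = (0.5, 0.6, -2)
(u₂, v₂, w₂) = (0.5, 0.6, -2) − 0.05·(5, 7.2, -20) = (0.25, 0.24, -1)
g(0.25, 0.24, -1) = 5.6581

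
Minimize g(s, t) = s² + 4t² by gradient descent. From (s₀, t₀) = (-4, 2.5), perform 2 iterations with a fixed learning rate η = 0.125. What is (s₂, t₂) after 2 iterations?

∇g = (2s, 8t)
(s₁, t₁) = (-4, 2.5) − 0.125·(-8, 20) = (-3, 0)
(s₂, t₂) = (-3, 0) − 0.125·(-6, 0) = (-2.25, 0)

(-2.25, 0)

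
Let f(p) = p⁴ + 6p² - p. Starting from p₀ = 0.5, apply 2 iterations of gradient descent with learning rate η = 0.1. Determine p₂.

0.11005

f′(p) = 4p³ + 12p - 1
p₁ = 0.5 − 0.1·5.5 = -0.05
p₂ = -0.05 − 0.1·(-1.6005) = 0.11005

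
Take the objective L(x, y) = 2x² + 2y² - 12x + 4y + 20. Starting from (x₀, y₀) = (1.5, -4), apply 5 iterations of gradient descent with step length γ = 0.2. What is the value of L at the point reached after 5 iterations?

0.000002304

∇L = (4x - 12, 4y + 4)
Step 1: at (1.5, -4), ∇L = (-6, -12) → (1.5, -4) − 0.2·(-6, -12) = (2.7, -1.6)
Step 2: at (2.7, -1.6), ∇L = (-1.2, -2.4) → (2.7, -1.6) − 0.2·(-1.2, -2.4) = (2.94, -1.12)
Step 3: at (2.94, -1.12), ∇L = (-0.24, -0.48) → (2.94, -1.12) − 0.2·(-0.24, -0.48) = (2.988, -1.024)
Step 4: at (2.988, -1.024), ∇L = (-0.048, -0.096) → (2.988, -1.024) − 0.2·(-0.048, -0.096) = (2.9976, -1.0048)
Step 5: at (2.9976, -1.0048), ∇L = (-0.0096, -0.0192) → (2.9976, -1.0048) − 0.2·(-0.0096, -0.0192) = (2.99952, -1.00096)
L(2.99952, -1.00096) = 0.000002304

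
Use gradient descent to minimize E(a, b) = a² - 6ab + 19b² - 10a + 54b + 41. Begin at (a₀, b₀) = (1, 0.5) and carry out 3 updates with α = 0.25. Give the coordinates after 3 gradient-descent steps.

∇E = (2a - 6b - 10, -6a + 38b + 54)
(a₁, b₁) = (1, 0.5) − 0.25·(-11, 67) = (3.75, -16.25)
(a₂, b₂) = (3.75, -16.25) − 0.25·(95, -586) = (-20, 130.25)
(a₃, b₃) = (-20, 130.25) − 0.25·(-831.5, 5123.5) = (187.875, -1150.625)

(187.875, -1150.625)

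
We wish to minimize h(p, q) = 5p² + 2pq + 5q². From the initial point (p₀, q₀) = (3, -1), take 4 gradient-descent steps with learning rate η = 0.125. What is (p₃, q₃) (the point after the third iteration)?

(-0.125, -0.125)

∇h = (10p + 2q, 2p + 10q)
Step 1: at (3, -1), ∇h = (28, -4) → (3, -1) − 0.125·(28, -4) = (-0.5, -0.5)
Step 2: at (-0.5, -0.5), ∇h = (-6, -6) → (-0.5, -0.5) − 0.125·(-6, -6) = (0.25, 0.25)
Step 3: at (0.25, 0.25), ∇h = (3, 3) → (0.25, 0.25) − 0.125·(3, 3) = (-0.125, -0.125)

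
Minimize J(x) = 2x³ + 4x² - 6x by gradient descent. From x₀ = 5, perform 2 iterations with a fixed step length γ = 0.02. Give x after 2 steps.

J′(x) = 6x² + 8x - 6
x₁ = 5 − 0.02·184 = 1.32
x₂ = 1.32 − 0.02·15.0144 = 1.019712

1.019712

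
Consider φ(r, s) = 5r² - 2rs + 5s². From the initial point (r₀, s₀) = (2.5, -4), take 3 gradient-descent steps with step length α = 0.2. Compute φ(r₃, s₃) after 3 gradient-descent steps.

954.57864

∇φ = (10r - 2s, -2r + 10s)
Step 1: at (2.5, -4), ∇φ = (33, -45) → (2.5, -4) − 0.2·(33, -45) = (-4.1, 5)
Step 2: at (-4.1, 5), ∇φ = (-51, 58.2) → (-4.1, 5) − 0.2·(-51, 58.2) = (6.1, -6.64)
Step 3: at (6.1, -6.64), ∇φ = (74.28, -78.6) → (6.1, -6.64) − 0.2·(74.28, -78.6) = (-8.756, 9.08)
φ(-8.756, 9.08) = 954.57864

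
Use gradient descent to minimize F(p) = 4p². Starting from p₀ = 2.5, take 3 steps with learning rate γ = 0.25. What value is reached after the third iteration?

F′(p) = 8p
p₁ = 2.5 − 0.25·20 = -2.5
p₂ = -2.5 − 0.25·(-20) = 2.5
p₃ = 2.5 − 0.25·20 = -2.5

-2.5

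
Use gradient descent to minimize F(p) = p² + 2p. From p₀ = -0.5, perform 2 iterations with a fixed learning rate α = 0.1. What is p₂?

-0.68

F′(p) = 2p + 2
Step 1: F′(-0.5) = 1; p₁ = -0.5 − 0.1·1 = -0.6
Step 2: F′(-0.6) = 0.8; p₂ = -0.6 − 0.1·0.8 = -0.68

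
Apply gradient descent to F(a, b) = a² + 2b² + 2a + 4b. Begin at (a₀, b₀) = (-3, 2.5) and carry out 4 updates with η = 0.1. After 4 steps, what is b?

∇F = (2a + 2, 4b + 4)
Step 1: at (-3, 2.5), ∇F = (-4, 14) → (-3, 2.5) − 0.1·(-4, 14) = (-2.6, 1.1)
Step 2: at (-2.6, 1.1), ∇F = (-3.2, 8.4) → (-2.6, 1.1) − 0.1·(-3.2, 8.4) = (-2.28, 0.26)
Step 3: at (-2.28, 0.26), ∇F = (-2.56, 5.04) → (-2.28, 0.26) − 0.1·(-2.56, 5.04) = (-2.024, -0.244)
Step 4: at (-2.024, -0.244), ∇F = (-2.048, 3.024) → (-2.024, -0.244) − 0.1·(-2.048, 3.024) = (-1.8192, -0.5464)
b = -0.5464

-0.5464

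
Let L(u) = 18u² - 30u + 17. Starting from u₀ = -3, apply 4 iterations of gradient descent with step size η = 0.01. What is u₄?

0.19020672

L′(u) = 36u - 30
u₁ = -3 − 0.01·(-138) = -1.62
u₂ = -1.62 − 0.01·(-88.32) = -0.7368
u₃ = -0.7368 − 0.01·(-56.5248) = -0.171552
u₄ = -0.171552 − 0.01·(-36.175872) = 0.19020672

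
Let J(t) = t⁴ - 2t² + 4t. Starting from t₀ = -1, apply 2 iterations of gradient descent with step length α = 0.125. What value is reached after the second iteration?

J′(t) = 4t³ - 4t + 4
t₁ = -1 − 0.125·4 = -1.5
t₂ = -1.5 − 0.125·(-3.5) = -1.0625

-1.0625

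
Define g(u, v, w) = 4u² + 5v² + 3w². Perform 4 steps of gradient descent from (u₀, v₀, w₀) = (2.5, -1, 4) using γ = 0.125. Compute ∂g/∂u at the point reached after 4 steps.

∇g = (8u, 10v, 6w)
(u₁, v₁, w₁) = (2.5, -1, 4) − 0.125·(20, -10, 24) = (0, 0.25, 1)
(u₂, v₂, w₂) = (0, 0.25, 1) − 0.125·(0, 2.5, 6) = (0, -0.0625, 0.25)
(u₃, v₃, w₃) = (0, -0.0625, 0.25) − 0.125·(0, -0.625, 1.5) = (0, 0.015625, 0.0625)
(u₄, v₄, w₄) = (0, 0.015625, 0.0625) − 0.125·(0, 0.15625, 0.375) = (0, -0.00390625, 0.015625)
∂g/∂u at (0, -0.00390625, 0.015625) = 0

0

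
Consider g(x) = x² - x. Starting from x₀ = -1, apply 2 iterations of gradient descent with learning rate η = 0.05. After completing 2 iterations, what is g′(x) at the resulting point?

g′(x) = 2x - 1
Step 1: g′(-1) = -3; x₁ = -1 − 0.05·(-3) = -0.85
Step 2: g′(-0.85) = -2.7; x₂ = -0.85 − 0.05·(-2.7) = -0.715
g′(x) at (-0.715) = -2.43

-2.43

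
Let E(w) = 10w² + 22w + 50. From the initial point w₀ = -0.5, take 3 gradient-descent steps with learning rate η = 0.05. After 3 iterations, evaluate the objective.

37.9

E′(w) = 20w + 22
Step 1: E′(-0.5) = 12; w₁ = -0.5 − 0.05·12 = -1.1
Step 2: E′(-1.1) = 0; w₂ = -1.1 − 0.05·0 = -1.1
Step 3: E′(-1.1) = 0; w₃ = -1.1 − 0.05·0 = -1.1
E(-1.1) = 37.9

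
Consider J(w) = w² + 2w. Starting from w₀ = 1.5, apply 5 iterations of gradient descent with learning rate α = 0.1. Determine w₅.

J′(w) = 2w + 2
Step 1: J′(1.5) = 5; w₁ = 1.5 − 0.1·5 = 1
Step 2: J′(1) = 4; w₂ = 1 − 0.1·4 = 0.6
Step 3: J′(0.6) = 3.2; w₃ = 0.6 − 0.1·3.2 = 0.28
Step 4: J′(0.28) = 2.56; w₄ = 0.28 − 0.1·2.56 = 0.024
Step 5: J′(0.024) = 2.048; w₅ = 0.024 − 0.1·2.048 = -0.1808

-0.1808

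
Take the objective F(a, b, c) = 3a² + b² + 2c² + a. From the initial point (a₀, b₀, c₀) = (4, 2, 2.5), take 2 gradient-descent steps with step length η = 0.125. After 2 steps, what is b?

1.125

∇F = (6a + 1, 2b, 4c)
(a₁, b₁, c₁) = (4, 2, 2.5) − 0.125·(25, 4, 10) = (0.875, 1.5, 1.25)
(a₂, b₂, c₂) = (0.875, 1.5, 1.25) − 0.125·(6.25, 3, 5) = (0.09375, 1.125, 0.625)
b = 1.125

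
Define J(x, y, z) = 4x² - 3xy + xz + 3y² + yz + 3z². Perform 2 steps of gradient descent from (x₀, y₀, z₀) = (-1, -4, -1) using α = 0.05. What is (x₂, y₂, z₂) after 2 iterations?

(-1.1025, -2.18, -0.1125)

∇J = (8x - 3y + z, -3x + 6y + z, x + y + 6z)
Step 1: at (-1, -4, -1), ∇J = (3, -22, -11) → (-1, -4, -1) − 0.05·(3, -22, -11) = (-1.15, -2.9, -0.45)
Step 2: at (-1.15, -2.9, -0.45), ∇J = (-0.95, -14.4, -6.75) → (-1.15, -2.9, -0.45) − 0.05·(-0.95, -14.4, -6.75) = (-1.1025, -2.18, -0.1125)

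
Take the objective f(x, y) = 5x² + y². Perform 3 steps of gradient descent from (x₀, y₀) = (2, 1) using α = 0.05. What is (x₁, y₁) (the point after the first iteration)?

∇f = (10x, 2y)
Step 1: at (2, 1), ∇f = (20, 2) → (2, 1) − 0.05·(20, 2) = (1, 0.9)

(1, 0.9)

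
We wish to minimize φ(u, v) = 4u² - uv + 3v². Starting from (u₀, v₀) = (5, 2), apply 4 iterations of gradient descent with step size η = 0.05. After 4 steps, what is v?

∇φ = (8u - v, -u + 6v)
Step 1: at (5, 2), ∇φ = (38, 7) → (5, 2) − 0.05·(38, 7) = (3.1, 1.65)
Step 2: at (3.1, 1.65), ∇φ = (23.15, 6.8) → (3.1, 1.65) − 0.05·(23.15, 6.8) = (1.9425, 1.31)
Step 3: at (1.9425, 1.31), ∇φ = (14.23, 5.9175) → (1.9425, 1.31) − 0.05·(14.23, 5.9175) = (1.231, 1.014125)
Step 4: at (1.231, 1.014125), ∇φ = (8.833875, 4.85375) → (1.231, 1.014125) − 0.05·(8.833875, 4.85375) = (0.78930625, 0.7714375)
v = 0.7714375

0.7714375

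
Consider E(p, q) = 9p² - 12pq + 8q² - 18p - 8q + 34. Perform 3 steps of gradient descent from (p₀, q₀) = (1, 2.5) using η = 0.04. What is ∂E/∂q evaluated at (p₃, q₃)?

-2.22336

∇E = (18p - 12q - 18, -12p + 16q - 8)
(p₁, q₁) = (1, 2.5) − 0.04·(-30, 20) = (2.2, 1.7)
(p₂, q₂) = (2.2, 1.7) − 0.04·(1.2, -7.2) = (2.152, 1.988)
(p₃, q₃) = (2.152, 1.988) − 0.04·(-3.12, -2.016) = (2.2768, 2.06864)
∂E/∂q at (2.2768, 2.06864) = -2.22336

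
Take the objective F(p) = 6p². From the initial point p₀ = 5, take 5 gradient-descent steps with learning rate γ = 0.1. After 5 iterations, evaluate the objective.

F′(p) = 12p
p₁ = 5 − 0.1·60 = -1
p₂ = -1 − 0.1·(-12) = 0.2
p₃ = 0.2 − 0.1·2.4 = -0.04
p₄ = -0.04 − 0.1·(-0.48) = 0.008
p₅ = 0.008 − 0.1·0.096 = -0.0016
F(-0.0016) = 0.00001536

0.00001536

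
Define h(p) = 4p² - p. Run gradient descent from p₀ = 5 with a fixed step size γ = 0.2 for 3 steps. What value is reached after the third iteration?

h′(p) = 8p - 1
p₁ = 5 − 0.2·39 = -2.8
p₂ = -2.8 − 0.2·(-23.4) = 1.88
p₃ = 1.88 − 0.2·14.04 = -0.928

-0.928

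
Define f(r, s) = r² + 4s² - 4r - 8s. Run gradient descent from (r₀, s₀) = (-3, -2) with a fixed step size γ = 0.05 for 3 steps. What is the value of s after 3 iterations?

∇f = (2r - 4, 8s - 8)
(r₁, s₁) = (-3, -2) − 0.05·(-10, -24) = (-2.5, -0.8)
(r₂, s₂) = (-2.5, -0.8) − 0.05·(-9, -14.4) = (-2.05, -0.08)
(r₃, s₃) = (-2.05, -0.08) − 0.05·(-8.1, -8.64) = (-1.645, 0.352)
s = 0.352

0.352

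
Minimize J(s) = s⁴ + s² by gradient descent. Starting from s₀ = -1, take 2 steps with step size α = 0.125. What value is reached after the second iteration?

J′(s) = 4s³ + 2s
Step 1: J′(-1) = -6; s₁ = -1 − 0.125·(-6) = -0.25
Step 2: J′(-0.25) = -0.5625; s₂ = -0.25 − 0.125·(-0.5625) = -0.1796875

-0.1796875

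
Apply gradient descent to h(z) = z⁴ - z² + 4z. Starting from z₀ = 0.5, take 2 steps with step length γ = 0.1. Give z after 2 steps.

h′(z) = 4z³ - 2z + 4
z₁ = 0.5 − 0.1·3.5 = 0.15
z₂ = 0.15 − 0.1·3.7135 = -0.22135

-0.22135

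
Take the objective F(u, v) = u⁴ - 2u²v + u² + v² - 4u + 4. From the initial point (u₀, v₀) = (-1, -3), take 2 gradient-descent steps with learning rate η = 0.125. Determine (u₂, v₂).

(-2.6171875, -0.734375)

∇F = (4u³ - 4uv + 2u - 4, -2u² + 2v)
Step 1: at (-1, -3), ∇F = (-22, -8) → (-1, -3) − 0.125·(-22, -8) = (1.75, -2)
Step 2: at (1.75, -2), ∇F = (34.9375, -10.125) → (1.75, -2) − 0.125·(34.9375, -10.125) = (-2.6171875, -0.734375)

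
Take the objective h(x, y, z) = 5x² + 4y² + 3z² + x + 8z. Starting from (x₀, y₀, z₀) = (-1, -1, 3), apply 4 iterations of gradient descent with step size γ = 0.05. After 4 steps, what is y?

-0.1296

∇h = (10x + 1, 8y, 6z + 8)
Step 1: at (-1, -1, 3), ∇h = (-9, -8, 26) → (-1, -1, 3) − 0.05·(-9, -8, 26) = (-0.55, -0.6, 1.7)
Step 2: at (-0.55, -0.6, 1.7), ∇h = (-4.5, -4.8, 18.2) → (-0.55, -0.6, 1.7) − 0.05·(-4.5, -4.8, 18.2) = (-0.325, -0.36, 0.79)
Step 3: at (-0.325, -0.36, 0.79), ∇h = (-2.25, -2.88, 12.74) → (-0.325, -0.36, 0.79) − 0.05·(-2.25, -2.88, 12.74) = (-0.2125, -0.216, 0.153)
Step 4: at (-0.2125, -0.216, 0.153), ∇h = (-1.125, -1.728, 8.918) → (-0.2125, -0.216, 0.153) − 0.05·(-1.125, -1.728, 8.918) = (-0.15625, -0.1296, -0.2929)
y = -0.1296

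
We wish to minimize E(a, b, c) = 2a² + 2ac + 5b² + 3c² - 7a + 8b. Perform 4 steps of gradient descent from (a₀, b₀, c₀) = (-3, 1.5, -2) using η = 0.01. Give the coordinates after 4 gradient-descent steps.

(-2.1535764, 0.70903, -1.3677672)

∇E = (4a + 2c - 7, 10b + 8, 2a + 6c)
Step 1: at (-3, 1.5, -2), ∇E = (-23, 23, -18) → (-3, 1.5, -2) − 0.01·(-23, 23, -18) = (-2.77, 1.27, -1.82)
Step 2: at (-2.77, 1.27, -1.82), ∇E = (-21.72, 20.7, -16.46) → (-2.77, 1.27, -1.82) − 0.01·(-21.72, 20.7, -16.46) = (-2.5528, 1.063, -1.6554)
Step 3: at (-2.5528, 1.063, -1.6554), ∇E = (-20.522, 18.63, -15.038) → (-2.5528, 1.063, -1.6554) − 0.01·(-20.522, 18.63, -15.038) = (-2.34758, 0.8767, -1.50502)
Step 4: at (-2.34758, 0.8767, -1.50502), ∇E = (-19.40036, 16.767, -13.72528) → (-2.34758, 0.8767, -1.50502) − 0.01·(-19.40036, 16.767, -13.72528) = (-2.1535764, 0.70903, -1.3677672)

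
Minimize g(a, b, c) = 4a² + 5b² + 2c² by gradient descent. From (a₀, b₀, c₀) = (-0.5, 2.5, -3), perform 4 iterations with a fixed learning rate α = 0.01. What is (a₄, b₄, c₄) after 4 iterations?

∇g = (8a, 10b, 4c)
(a₁, b₁, c₁) = (-0.5, 2.5, -3) − 0.01·(-4, 25, -12) = (-0.46, 2.25, -2.88)
(a₂, b₂, c₂) = (-0.46, 2.25, -2.88) − 0.01·(-3.68, 22.5, -11.52) = (-0.4232, 2.025, -2.7648)
(a₃, b₃, c₃) = (-0.4232, 2.025, -2.7648) − 0.01·(-3.3856, 20.25, -11.0592) = (-0.389344, 1.8225, -2.654208)
(a₄, b₄, c₄) = (-0.389344, 1.8225, -2.654208) − 0.01·(-3.114752, 18.225, -10.616832) = (-0.35819648, 1.64025, -2.54803968)

(-0.35819648, 1.64025, -2.54803968)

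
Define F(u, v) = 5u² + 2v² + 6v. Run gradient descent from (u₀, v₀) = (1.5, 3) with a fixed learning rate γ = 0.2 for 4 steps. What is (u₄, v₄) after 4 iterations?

∇F = (10u, 4v + 6)
(u₁, v₁) = (1.5, 3) − 0.2·(15, 18) = (-1.5, -0.6)
(u₂, v₂) = (-1.5, -0.6) − 0.2·(-15, 3.6) = (1.5, -1.32)
(u₃, v₃) = (1.5, -1.32) − 0.2·(15, 0.72) = (-1.5, -1.464)
(u₄, v₄) = (-1.5, -1.464) − 0.2·(-15, 0.144) = (1.5, -1.4928)

(1.5, -1.4928)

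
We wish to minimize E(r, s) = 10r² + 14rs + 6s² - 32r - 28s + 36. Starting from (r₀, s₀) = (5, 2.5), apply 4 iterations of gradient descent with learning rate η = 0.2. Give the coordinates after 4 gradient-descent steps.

(2240.8976, 1691.9784)

∇E = (20r + 14s - 32, 14r + 12s - 28)
Step 1: at (5, 2.5), ∇E = (103, 72) → (5, 2.5) − 0.2·(103, 72) = (-15.6, -11.9)
Step 2: at (-15.6, -11.9), ∇E = (-510.6, -389.2) → (-15.6, -11.9) − 0.2·(-510.6, -389.2) = (86.52, 65.94)
Step 3: at (86.52, 65.94), ∇E = (2621.56, 1974.56) → (86.52, 65.94) − 0.2·(2621.56, 1974.56) = (-437.792, -328.972)
Step 4: at (-437.792, -328.972), ∇E = (-13393.448, -10104.752) → (-437.792, -328.972) − 0.2·(-13393.448, -10104.752) = (2240.8976, 1691.9784)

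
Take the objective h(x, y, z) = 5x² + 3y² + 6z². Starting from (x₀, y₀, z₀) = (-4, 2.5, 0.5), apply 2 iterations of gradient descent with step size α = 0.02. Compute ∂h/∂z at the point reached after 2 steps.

∇h = (10x, 6y, 12z)
(x₁, y₁, z₁) = (-4, 2.5, 0.5) − 0.02·(-40, 15, 6) = (-3.2, 2.2, 0.38)
(x₂, y₂, z₂) = (-3.2, 2.2, 0.38) − 0.02·(-32, 13.2, 4.56) = (-2.56, 1.936, 0.2888)
∂h/∂z at (-2.56, 1.936, 0.2888) = 3.4656

3.4656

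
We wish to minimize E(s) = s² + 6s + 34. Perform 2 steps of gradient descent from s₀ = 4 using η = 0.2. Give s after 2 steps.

-0.48

E′(s) = 2s + 6
s₁ = 4 − 0.2·14 = 1.2
s₂ = 1.2 − 0.2·8.4 = -0.48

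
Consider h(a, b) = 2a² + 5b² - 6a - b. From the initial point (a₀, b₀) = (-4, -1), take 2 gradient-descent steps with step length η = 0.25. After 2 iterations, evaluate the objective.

26.078125

∇h = (4a - 6, 10b - 1)
Step 1: at (-4, -1), ∇h = (-22, -11) → (-4, -1) − 0.25·(-22, -11) = (1.5, 1.75)
Step 2: at (1.5, 1.75), ∇h = (0, 16.5) → (1.5, 1.75) − 0.25·(0, 16.5) = (1.5, -2.375)
h(1.5, -2.375) = 26.078125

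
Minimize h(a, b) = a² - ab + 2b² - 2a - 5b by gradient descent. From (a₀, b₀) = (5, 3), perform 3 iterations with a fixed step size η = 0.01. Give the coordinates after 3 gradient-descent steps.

∇h = (2a - b - 2, -a + 4b - 5)
Step 1: at (5, 3), ∇h = (5, 2) → (5, 3) − 0.01·(5, 2) = (4.95, 2.98)
Step 2: at (4.95, 2.98), ∇h = (4.92, 1.97) → (4.95, 2.98) − 0.01·(4.92, 1.97) = (4.9008, 2.9603)
Step 3: at (4.9008, 2.9603), ∇h = (4.8413, 1.9404) → (4.9008, 2.9603) − 0.01·(4.8413, 1.9404) = (4.852387, 2.940896)

(4.852387, 2.940896)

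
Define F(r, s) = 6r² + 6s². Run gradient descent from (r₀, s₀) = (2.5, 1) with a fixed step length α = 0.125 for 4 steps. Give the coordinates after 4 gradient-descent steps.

(0.15625, 0.0625)

∇F = (12r, 12s)
Step 1: at (2.5, 1), ∇F = (30, 12) → (2.5, 1) − 0.125·(30, 12) = (-1.25, -0.5)
Step 2: at (-1.25, -0.5), ∇F = (-15, -6) → (-1.25, -0.5) − 0.125·(-15, -6) = (0.625, 0.25)
Step 3: at (0.625, 0.25), ∇F = (7.5, 3) → (0.625, 0.25) − 0.125·(7.5, 3) = (-0.3125, -0.125)
Step 4: at (-0.3125, -0.125), ∇F = (-3.75, -1.5) → (-0.3125, -0.125) − 0.125·(-3.75, -1.5) = (0.15625, 0.0625)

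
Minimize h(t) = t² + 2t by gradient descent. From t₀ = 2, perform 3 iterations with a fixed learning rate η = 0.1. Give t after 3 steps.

h′(t) = 2t + 2
Step 1: h′(2) = 6; t₁ = 2 − 0.1·6 = 1.4
Step 2: h′(1.4) = 4.8; t₂ = 1.4 − 0.1·4.8 = 0.92
Step 3: h′(0.92) = 3.84; t₃ = 0.92 − 0.1·3.84 = 0.536

0.536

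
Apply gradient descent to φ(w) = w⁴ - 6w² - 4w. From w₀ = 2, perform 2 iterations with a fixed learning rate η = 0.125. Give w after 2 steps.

φ′(w) = 4w³ - 12w - 4
Step 1: φ′(2) = 4; w₁ = 2 − 0.125·4 = 1.5
Step 2: φ′(1.5) = -8.5; w₂ = 1.5 − 0.125·(-8.5) = 2.5625

2.5625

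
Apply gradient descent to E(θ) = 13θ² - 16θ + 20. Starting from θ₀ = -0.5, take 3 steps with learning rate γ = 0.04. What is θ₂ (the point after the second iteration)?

E′(θ) = 26θ - 16
Step 1: E′(-0.5) = -29; θ₁ = -0.5 − 0.04·(-29) = 0.66
Step 2: E′(0.66) = 1.16; θ₂ = 0.66 − 0.04·1.16 = 0.6136

0.6136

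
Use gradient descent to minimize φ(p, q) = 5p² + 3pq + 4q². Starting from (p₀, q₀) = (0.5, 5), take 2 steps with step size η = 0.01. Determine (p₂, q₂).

∇φ = (10p + 3q, 3p + 8q)
Step 1: at (0.5, 5), ∇φ = (20, 41.5) → (0.5, 5) − 0.01·(20, 41.5) = (0.3, 4.585)
Step 2: at (0.3, 4.585), ∇φ = (16.755, 37.58) → (0.3, 4.585) − 0.01·(16.755, 37.58) = (0.13245, 4.2092)

(0.13245, 4.2092)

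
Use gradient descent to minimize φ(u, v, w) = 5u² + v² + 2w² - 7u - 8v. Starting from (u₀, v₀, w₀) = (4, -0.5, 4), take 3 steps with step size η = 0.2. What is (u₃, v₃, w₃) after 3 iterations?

(-2.6, 3.028, 0.032)

∇φ = (10u - 7, 2v - 8, 4w)
Step 1: at (4, -0.5, 4), ∇φ = (33, -9, 16) → (4, -0.5, 4) − 0.2·(33, -9, 16) = (-2.6, 1.3, 0.8)
Step 2: at (-2.6, 1.3, 0.8), ∇φ = (-33, -5.4, 3.2) → (-2.6, 1.3, 0.8) − 0.2·(-33, -5.4, 3.2) = (4, 2.38, 0.16)
Step 3: at (4, 2.38, 0.16), ∇φ = (33, -3.24, 0.64) → (4, 2.38, 0.16) − 0.2·(33, -3.24, 0.64) = (-2.6, 3.028, 0.032)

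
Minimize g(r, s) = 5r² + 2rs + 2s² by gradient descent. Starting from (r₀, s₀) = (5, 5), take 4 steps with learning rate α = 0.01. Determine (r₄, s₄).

(2.9684336, 3.9351128)

∇g = (10r + 2s, 2r + 4s)
(r₁, s₁) = (5, 5) − 0.01·(60, 30) = (4.4, 4.7)
(r₂, s₂) = (4.4, 4.7) − 0.01·(53.4, 27.6) = (3.866, 4.424)
(r₃, s₃) = (3.866, 4.424) − 0.01·(47.508, 25.428) = (3.39092, 4.16972)
(r₄, s₄) = (3.39092, 4.16972) − 0.01·(42.24864, 23.46072) = (2.9684336, 3.9351128)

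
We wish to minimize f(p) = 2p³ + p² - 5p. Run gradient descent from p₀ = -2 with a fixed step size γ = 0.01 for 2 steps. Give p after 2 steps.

-2.33435

f′(p) = 6p² + 2p - 5
Step 1: f′(-2) = 15; p₁ = -2 − 0.01·15 = -2.15
Step 2: f′(-2.15) = 18.435; p₂ = -2.15 − 0.01·18.435 = -2.33435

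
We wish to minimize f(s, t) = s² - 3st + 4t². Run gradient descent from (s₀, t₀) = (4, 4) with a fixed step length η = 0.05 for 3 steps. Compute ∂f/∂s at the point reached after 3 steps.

∇f = (2s - 3t, -3s + 8t)
Step 1: at (4, 4), ∇f = (-4, 20) → (4, 4) − 0.05·(-4, 20) = (4.2, 3)
Step 2: at (4.2, 3), ∇f = (-0.6, 11.4) → (4.2, 3) − 0.05·(-0.6, 11.4) = (4.23, 2.43)
Step 3: at (4.23, 2.43), ∇f = (1.17, 6.75) → (4.23, 2.43) − 0.05·(1.17, 6.75) = (4.1715, 2.0925)
∂f/∂s at (4.1715, 2.0925) = 2.0655

2.0655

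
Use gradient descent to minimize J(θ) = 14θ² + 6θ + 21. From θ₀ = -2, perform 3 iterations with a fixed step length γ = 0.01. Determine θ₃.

-0.8808

J′(θ) = 28θ + 6
Step 1: J′(-2) = -50; θ₁ = -2 − 0.01·(-50) = -1.5
Step 2: J′(-1.5) = -36; θ₂ = -1.5 − 0.01·(-36) = -1.14
Step 3: J′(-1.14) = -25.92; θ₃ = -1.14 − 0.01·(-25.92) = -0.8808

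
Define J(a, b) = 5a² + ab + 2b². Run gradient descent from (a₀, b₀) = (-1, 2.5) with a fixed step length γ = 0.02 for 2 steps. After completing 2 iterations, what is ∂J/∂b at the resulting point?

7.8792

∇J = (10a + b, a + 4b)
(a₁, b₁) = (-1, 2.5) − 0.02·(-7.5, 9) = (-0.85, 2.32)
(a₂, b₂) = (-0.85, 2.32) − 0.02·(-6.18, 8.43) = (-0.7264, 2.1514)
∂J/∂b at (-0.7264, 2.1514) = 7.8792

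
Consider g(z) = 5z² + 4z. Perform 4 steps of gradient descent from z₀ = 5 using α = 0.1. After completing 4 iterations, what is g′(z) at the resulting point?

0

g′(z) = 10z + 4
z₁ = 5 − 0.1·54 = -0.4
z₂ = -0.4 − 0.1·0 = -0.4
z₃ = -0.4 − 0.1·0 = -0.4
z₄ = -0.4 − 0.1·0 = -0.4
g′(z) at (-0.4) = 0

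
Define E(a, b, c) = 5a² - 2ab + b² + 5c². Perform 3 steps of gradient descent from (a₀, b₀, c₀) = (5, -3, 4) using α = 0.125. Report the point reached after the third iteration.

∇E = (10a - 2b, -2a + 2b, 10c)
(a₁, b₁, c₁) = (5, -3, 4) − 0.125·(56, -16, 40) = (-2, -1, -1)
(a₂, b₂, c₂) = (-2, -1, -1) − 0.125·(-18, 2, -10) = (0.25, -1.25, 0.25)
(a₃, b₃, c₃) = (0.25, -1.25, 0.25) − 0.125·(5, -3, 2.5) = (-0.375, -0.875, -0.0625)

(-0.375, -0.875, -0.0625)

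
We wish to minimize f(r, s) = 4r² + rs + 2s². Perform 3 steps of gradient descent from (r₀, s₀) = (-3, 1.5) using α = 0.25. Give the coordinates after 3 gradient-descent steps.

∇f = (8r + s, r + 4s)
Step 1: at (-3, 1.5), ∇f = (-22.5, 3) → (-3, 1.5) − 0.25·(-22.5, 3) = (2.625, 0.75)
Step 2: at (2.625, 0.75), ∇f = (21.75, 5.625) → (2.625, 0.75) − 0.25·(21.75, 5.625) = (-2.8125, -0.65625)
Step 3: at (-2.8125, -0.65625), ∇f = (-23.15625, -5.4375) → (-2.8125, -0.65625) − 0.25·(-23.15625, -5.4375) = (2.9765625, 0.703125)

(2.9765625, 0.703125)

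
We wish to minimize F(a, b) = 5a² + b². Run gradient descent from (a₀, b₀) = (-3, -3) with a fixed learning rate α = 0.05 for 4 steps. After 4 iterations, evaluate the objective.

4.04998614

∇F = (10a, 2b)
(a₁, b₁) = (-3, -3) − 0.05·(-30, -6) = (-1.5, -2.7)
(a₂, b₂) = (-1.5, -2.7) − 0.05·(-15, -5.4) = (-0.75, -2.43)
(a₃, b₃) = (-0.75, -2.43) − 0.05·(-7.5, -4.86) = (-0.375, -2.187)
(a₄, b₄) = (-0.375, -2.187) − 0.05·(-3.75, -4.374) = (-0.1875, -1.9683)
F(-0.1875, -1.9683) = 4.04998614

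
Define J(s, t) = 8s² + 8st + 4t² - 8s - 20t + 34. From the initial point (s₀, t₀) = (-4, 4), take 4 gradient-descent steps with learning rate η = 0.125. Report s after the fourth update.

-14

∇J = (16s + 8t - 8, 8s + 8t - 20)
(s₁, t₁) = (-4, 4) − 0.125·(-40, -20) = (1, 6.5)
(s₂, t₂) = (1, 6.5) − 0.125·(60, 40) = (-6.5, 1.5)
(s₃, t₃) = (-6.5, 1.5) − 0.125·(-100, -60) = (6, 9)
(s₄, t₄) = (6, 9) − 0.125·(160, 100) = (-14, -3.5)
s = -14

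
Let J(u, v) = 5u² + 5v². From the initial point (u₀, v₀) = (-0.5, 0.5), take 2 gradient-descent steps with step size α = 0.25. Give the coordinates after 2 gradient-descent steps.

(-1.125, 1.125)

∇J = (10u, 10v)
Step 1: at (-0.5, 0.5), ∇J = (-5, 5) → (-0.5, 0.5) − 0.25·(-5, 5) = (0.75, -0.75)
Step 2: at (0.75, -0.75), ∇J = (7.5, -7.5) → (0.75, -0.75) − 0.25·(7.5, -7.5) = (-1.125, 1.125)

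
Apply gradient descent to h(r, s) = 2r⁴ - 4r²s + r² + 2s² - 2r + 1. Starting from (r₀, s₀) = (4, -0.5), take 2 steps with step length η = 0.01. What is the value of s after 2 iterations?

∇h = (8r³ - 8rs + 2r - 2, -4r² + 4s)
Step 1: at (4, -0.5), ∇h = (534, -66) → (4, -0.5) − 0.01·(534, -66) = (-1.34, 0.16)
Step 2: at (-1.34, 0.16), ∇h = (-22.213632, -6.5424) → (-1.34, 0.16) − 0.01·(-22.213632, -6.5424) = (-1.11786368, 0.225424)
s = 0.225424

0.225424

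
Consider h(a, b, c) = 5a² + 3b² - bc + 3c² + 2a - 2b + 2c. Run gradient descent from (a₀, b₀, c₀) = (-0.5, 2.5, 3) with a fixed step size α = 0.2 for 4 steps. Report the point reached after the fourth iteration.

∇h = (10a + 2, 6b - c - 2, -b + 6c + 2)
(a₁, b₁, c₁) = (-0.5, 2.5, 3) − 0.2·(-3, 10, 17.5) = (0.1, 0.5, -0.5)
(a₂, b₂, c₂) = (0.1, 0.5, -0.5) − 0.2·(3, 1.5, -1.5) = (-0.5, 0.2, -0.2)
(a₃, b₃, c₃) = (-0.5, 0.2, -0.2) − 0.2·(-3, -0.6, 0.6) = (0.1, 0.32, -0.32)
(a₄, b₄, c₄) = (0.1, 0.32, -0.32) − 0.2·(3, 0.24, -0.24) = (-0.5, 0.272, -0.272)

(-0.5, 0.272, -0.272)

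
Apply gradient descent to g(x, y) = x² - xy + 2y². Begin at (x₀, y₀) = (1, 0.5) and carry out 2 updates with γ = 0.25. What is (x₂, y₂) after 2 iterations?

∇g = (2x - y, -x + 4y)
Step 1: at (1, 0.5), ∇g = (1.5, 1) → (1, 0.5) − 0.25·(1.5, 1) = (0.625, 0.25)
Step 2: at (0.625, 0.25), ∇g = (1, 0.375) → (0.625, 0.25) − 0.25·(1, 0.375) = (0.375, 0.15625)

(0.375, 0.15625)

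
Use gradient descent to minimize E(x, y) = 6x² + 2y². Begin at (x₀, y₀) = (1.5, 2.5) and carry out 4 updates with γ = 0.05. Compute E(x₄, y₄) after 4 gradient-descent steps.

2.10599936

∇E = (12x, 4y)
Step 1: at (1.5, 2.5), ∇E = (18, 10) → (1.5, 2.5) − 0.05·(18, 10) = (0.6, 2)
Step 2: at (0.6, 2), ∇E = (7.2, 8) → (0.6, 2) − 0.05·(7.2, 8) = (0.24, 1.6)
Step 3: at (0.24, 1.6), ∇E = (2.88, 6.4) → (0.24, 1.6) − 0.05·(2.88, 6.4) = (0.096, 1.28)
Step 4: at (0.096, 1.28), ∇E = (1.152, 5.12) → (0.096, 1.28) − 0.05·(1.152, 5.12) = (0.0384, 1.024)
E(0.0384, 1.024) = 2.10599936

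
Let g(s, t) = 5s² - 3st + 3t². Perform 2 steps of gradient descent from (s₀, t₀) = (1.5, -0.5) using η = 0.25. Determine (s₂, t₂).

(4.96875, -2.65625)

∇g = (10s - 3t, -3s + 6t)
Step 1: at (1.5, -0.5), ∇g = (16.5, -7.5) → (1.5, -0.5) − 0.25·(16.5, -7.5) = (-2.625, 1.375)
Step 2: at (-2.625, 1.375), ∇g = (-30.375, 16.125) → (-2.625, 1.375) − 0.25·(-30.375, 16.125) = (4.96875, -2.65625)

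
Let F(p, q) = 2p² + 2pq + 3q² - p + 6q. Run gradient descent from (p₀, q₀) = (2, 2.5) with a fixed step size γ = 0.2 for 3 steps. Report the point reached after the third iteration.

∇F = (4p + 2q - 1, 2p + 6q + 6)
Step 1: at (2, 2.5), ∇F = (12, 25) → (2, 2.5) − 0.2·(12, 25) = (-0.4, -2.5)
Step 2: at (-0.4, -2.5), ∇F = (-7.6, -9.8) → (-0.4, -2.5) − 0.2·(-7.6, -9.8) = (1.12, -0.54)
Step 3: at (1.12, -0.54), ∇F = (2.4, 5) → (1.12, -0.54) − 0.2·(2.4, 5) = (0.64, -1.54)

(0.64, -1.54)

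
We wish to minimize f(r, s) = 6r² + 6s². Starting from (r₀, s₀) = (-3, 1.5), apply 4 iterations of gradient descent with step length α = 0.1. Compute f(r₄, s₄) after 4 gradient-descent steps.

∇f = (12r, 12s)
Step 1: at (-3, 1.5), ∇f = (-36, 18) → (-3, 1.5) − 0.1·(-36, 18) = (0.6, -0.3)
Step 2: at (0.6, -0.3), ∇f = (7.2, -3.6) → (0.6, -0.3) − 0.1·(7.2, -3.6) = (-0.12, 0.06)
Step 3: at (-0.12, 0.06), ∇f = (-1.44, 0.72) → (-0.12, 0.06) − 0.1·(-1.44, 0.72) = (0.024, -0.012)
Step 4: at (0.024, -0.012), ∇f = (0.288, -0.144) → (0.024, -0.012) − 0.1·(0.288, -0.144) = (-0.0048, 0.0024)
f(-0.0048, 0.0024) = 0.0001728

0.0001728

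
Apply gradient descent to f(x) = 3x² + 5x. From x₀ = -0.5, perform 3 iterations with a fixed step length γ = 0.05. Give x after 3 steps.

f′(x) = 6x + 5
x₁ = -0.5 − 0.05·2 = -0.6
x₂ = -0.6 − 0.05·1.4 = -0.67
x₃ = -0.67 − 0.05·0.98 = -0.719

-0.719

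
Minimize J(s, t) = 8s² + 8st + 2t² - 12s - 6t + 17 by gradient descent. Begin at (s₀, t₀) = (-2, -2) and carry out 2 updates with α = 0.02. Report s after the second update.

-0.08

∇J = (16s + 8t - 12, 8s + 4t - 6)
(s₁, t₁) = (-2, -2) − 0.02·(-60, -30) = (-0.8, -1.4)
(s₂, t₂) = (-0.8, -1.4) − 0.02·(-36, -18) = (-0.08, -1.04)
s = -0.08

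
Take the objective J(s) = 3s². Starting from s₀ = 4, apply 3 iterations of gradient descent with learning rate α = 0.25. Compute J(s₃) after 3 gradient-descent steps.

J′(s) = 6s
Step 1: J′(4) = 24; s₁ = 4 − 0.25·24 = -2
Step 2: J′(-2) = -12; s₂ = -2 − 0.25·(-12) = 1
Step 3: J′(1) = 6; s₃ = 1 − 0.25·6 = -0.5
J(-0.5) = 0.75

0.75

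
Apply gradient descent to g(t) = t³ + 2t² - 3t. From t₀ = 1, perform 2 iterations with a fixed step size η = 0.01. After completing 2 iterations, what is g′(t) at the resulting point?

3.256869894912

g′(t) = 3t² + 4t - 3
Step 1: g′(1) = 4; t₁ = 1 − 0.01·4 = 0.96
Step 2: g′(0.96) = 3.6048; t₂ = 0.96 − 0.01·3.6048 = 0.923952
g′(t) at (0.923952) = 3.256869894912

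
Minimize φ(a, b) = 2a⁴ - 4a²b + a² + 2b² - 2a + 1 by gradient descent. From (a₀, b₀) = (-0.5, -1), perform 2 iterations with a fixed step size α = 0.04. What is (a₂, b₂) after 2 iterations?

∇φ = (8a³ - 8ab + 2a - 2, -4a² + 4b)
Step 1: at (-0.5, -1), ∇φ = (-8, -5) → (-0.5, -1) − 0.04·(-8, -5) = (-0.18, -0.8)
Step 2: at (-0.18, -0.8), ∇φ = (-3.558656, -3.3296) → (-0.18, -0.8) − 0.04·(-3.558656, -3.3296) = (-0.03765376, -0.666816)

(-0.03765376, -0.666816)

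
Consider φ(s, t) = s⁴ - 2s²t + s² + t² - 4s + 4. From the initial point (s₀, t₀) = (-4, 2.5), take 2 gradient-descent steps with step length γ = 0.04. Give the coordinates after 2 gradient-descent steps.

∇φ = (4s³ - 4st + 2s - 4, -2s² + 2t)
Step 1: at (-4, 2.5), ∇φ = (-228, -27) → (-4, 2.5) − 0.04·(-228, -27) = (5.12, 3.58)
Step 2: at (5.12, 3.58), ∇φ = (469.792512, -45.2688) → (5.12, 3.58) − 0.04·(469.792512, -45.2688) = (-13.67170048, 5.390752)

(-13.67170048, 5.390752)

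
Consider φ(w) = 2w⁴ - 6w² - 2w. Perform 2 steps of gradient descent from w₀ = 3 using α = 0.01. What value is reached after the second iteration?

φ′(w) = 8w³ - 12w - 2
Step 1: φ′(3) = 178; w₁ = 3 − 0.01·178 = 1.22
Step 2: φ′(1.22) = -2.113216; w₂ = 1.22 − 0.01·(-2.113216) = 1.24113216

1.24113216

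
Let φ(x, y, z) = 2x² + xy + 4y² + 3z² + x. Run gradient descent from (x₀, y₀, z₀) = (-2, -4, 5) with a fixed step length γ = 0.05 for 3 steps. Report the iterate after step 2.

(-1.095, -1.3075, 2.45)

∇φ = (4x + y + 1, x + 8y, 6z)
(x₁, y₁, z₁) = (-2, -4, 5) − 0.05·(-11, -34, 30) = (-1.45, -2.3, 3.5)
(x₂, y₂, z₂) = (-1.45, -2.3, 3.5) − 0.05·(-7.1, -19.85, 21) = (-1.095, -1.3075, 2.45)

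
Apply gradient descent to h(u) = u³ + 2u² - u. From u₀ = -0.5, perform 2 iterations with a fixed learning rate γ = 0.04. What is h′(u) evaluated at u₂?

-1.982247050448

h′(u) = 3u² + 4u - 1
u₁ = -0.5 − 0.04·(-2.25) = -0.41
u₂ = -0.41 − 0.04·(-2.1357) = -0.324572
h′(u) at (-0.324572) = -1.982247050448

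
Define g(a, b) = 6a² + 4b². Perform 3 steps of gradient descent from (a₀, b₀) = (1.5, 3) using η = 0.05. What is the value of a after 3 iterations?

∇g = (12a, 8b)
Step 1: at (1.5, 3), ∇g = (18, 24) → (1.5, 3) − 0.05·(18, 24) = (0.6, 1.8)
Step 2: at (0.6, 1.8), ∇g = (7.2, 14.4) → (0.6, 1.8) − 0.05·(7.2, 14.4) = (0.24, 1.08)
Step 3: at (0.24, 1.08), ∇g = (2.88, 8.64) → (0.24, 1.08) − 0.05·(2.88, 8.64) = (0.096, 0.648)
a = 0.096

0.096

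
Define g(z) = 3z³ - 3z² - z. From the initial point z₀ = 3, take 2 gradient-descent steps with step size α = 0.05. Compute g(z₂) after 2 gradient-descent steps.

0.061269196625

g′(z) = 9z² - 6z - 1
z₁ = 3 − 0.05·62 = -0.1
z₂ = -0.1 − 0.05·(-0.31) = -0.0845
g(-0.0845) = 0.061269196625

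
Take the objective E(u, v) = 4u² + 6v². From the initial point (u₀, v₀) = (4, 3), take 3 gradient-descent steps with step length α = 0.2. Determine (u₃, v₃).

∇E = (8u, 12v)
(u₁, v₁) = (4, 3) − 0.2·(32, 36) = (-2.4, -4.2)
(u₂, v₂) = (-2.4, -4.2) − 0.2·(-19.2, -50.4) = (1.44, 5.88)
(u₃, v₃) = (1.44, 5.88) − 0.2·(11.52, 70.56) = (-0.864, -8.232)

(-0.864, -8.232)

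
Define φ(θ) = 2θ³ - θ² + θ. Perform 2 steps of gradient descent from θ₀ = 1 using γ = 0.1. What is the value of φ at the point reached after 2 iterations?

φ′(θ) = 6θ² - 2θ + 1
θ₁ = 1 − 0.1·5 = 0.5
θ₂ = 0.5 − 0.1·1.5 = 0.35
φ(0.35) = 0.31325

0.31325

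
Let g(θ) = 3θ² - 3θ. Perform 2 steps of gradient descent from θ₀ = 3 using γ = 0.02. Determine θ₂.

g′(θ) = 6θ - 3
Step 1: g′(3) = 15; θ₁ = 3 − 0.02·15 = 2.7
Step 2: g′(2.7) = 13.2; θ₂ = 2.7 − 0.02·13.2 = 2.436

2.436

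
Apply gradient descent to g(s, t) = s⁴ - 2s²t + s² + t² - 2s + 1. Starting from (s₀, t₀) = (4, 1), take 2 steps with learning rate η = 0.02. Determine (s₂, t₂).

(-0.89866496, 1.569856)

∇g = (4s³ - 4st + 2s - 2, -2s² + 2t)
(s₁, t₁) = (4, 1) − 0.02·(246, -30) = (-0.92, 1.6)
(s₂, t₂) = (-0.92, 1.6) − 0.02·(-1.066752, 1.5072) = (-0.89866496, 1.569856)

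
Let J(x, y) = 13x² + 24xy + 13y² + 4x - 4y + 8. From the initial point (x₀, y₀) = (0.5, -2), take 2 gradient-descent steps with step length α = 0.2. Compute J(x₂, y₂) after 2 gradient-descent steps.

184530.8628

∇J = (26x + 24y + 4, 24x + 26y - 4)
Step 1: at (0.5, -2), ∇J = (-31, -44) → (0.5, -2) − 0.2·(-31, -44) = (6.7, 6.8)
Step 2: at (6.7, 6.8), ∇J = (341.4, 333.6) → (6.7, 6.8) − 0.2·(341.4, 333.6) = (-61.58, -59.92)
J(-61.58, -59.92) = 184530.8628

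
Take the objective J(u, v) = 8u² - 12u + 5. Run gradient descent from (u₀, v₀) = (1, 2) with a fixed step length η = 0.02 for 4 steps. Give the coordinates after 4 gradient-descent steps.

(0.80345344, 2)

∇J = (16u - 12, 0)
(u₁, v₁) = (1, 2) − 0.02·(4, 0) = (0.92, 2)
(u₂, v₂) = (0.92, 2) − 0.02·(2.72, 0) = (0.8656, 2)
(u₃, v₃) = (0.8656, 2) − 0.02·(1.8496, 0) = (0.828608, 2)
(u₄, v₄) = (0.828608, 2) − 0.02·(1.257728, 0) = (0.80345344, 2)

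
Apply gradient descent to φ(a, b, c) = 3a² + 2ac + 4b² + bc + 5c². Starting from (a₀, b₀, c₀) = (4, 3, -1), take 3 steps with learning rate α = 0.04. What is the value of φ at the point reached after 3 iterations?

∇φ = (6a + 2c, 8b + c, 2a + b + 10c)
Step 1: at (4, 3, -1), ∇φ = (22, 23, 1) → (4, 3, -1) − 0.04·(22, 23, 1) = (3.12, 2.08, -1.04)
Step 2: at (3.12, 2.08, -1.04), ∇φ = (16.64, 15.6, -2.08) → (3.12, 2.08, -1.04) − 0.04·(16.64, 15.6, -2.08) = (2.4544, 1.456, -0.9568)
Step 3: at (2.4544, 1.456, -0.9568), ∇φ = (12.8128, 10.6912, -3.2032) → (2.4544, 1.456, -0.9568) − 0.04·(12.8128, 10.6912, -3.2032) = (1.941888, 1.028352, -0.828672)
φ(1.941888, 1.028352, -0.828672) = 14.905761841152

14.905761841152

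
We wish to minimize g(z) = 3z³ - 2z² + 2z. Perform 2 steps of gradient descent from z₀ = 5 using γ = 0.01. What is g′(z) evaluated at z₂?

g′(z) = 9z² - 4z + 2
Step 1: g′(5) = 207; z₁ = 5 − 0.01·207 = 2.93
Step 2: g′(2.93) = 67.5441; z₂ = 2.93 − 0.01·67.5441 = 2.254559
g′(z) at (2.254559) = 38.729090560329

38.729090560329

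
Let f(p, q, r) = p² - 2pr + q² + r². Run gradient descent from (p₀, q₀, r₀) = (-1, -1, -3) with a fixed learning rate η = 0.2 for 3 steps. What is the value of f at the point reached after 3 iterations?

0.046912

∇f = (2p - 2r, 2q, -2p + 2r)
Step 1: at (-1, -1, -3), ∇f = (4, -2, -4) → (-1, -1, -3) − 0.2·(4, -2, -4) = (-1.8, -0.6, -2.2)
Step 2: at (-1.8, -0.6, -2.2), ∇f = (0.8, -1.2, -0.8) → (-1.8, -0.6, -2.2) − 0.2·(0.8, -1.2, -0.8) = (-1.96, -0.36, -2.04)
Step 3: at (-1.96, -0.36, -2.04), ∇f = (0.16, -0.72, -0.16) → (-1.96, -0.36, -2.04) − 0.2·(0.16, -0.72, -0.16) = (-1.992, -0.216, -2.008)
f(-1.992, -0.216, -2.008) = 0.046912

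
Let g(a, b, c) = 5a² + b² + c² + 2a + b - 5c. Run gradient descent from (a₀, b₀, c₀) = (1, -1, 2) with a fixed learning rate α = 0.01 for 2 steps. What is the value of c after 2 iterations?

2.0198

∇g = (10a + 2, 2b + 1, 2c - 5)
Step 1: at (1, -1, 2), ∇g = (12, -1, -1) → (1, -1, 2) − 0.01·(12, -1, -1) = (0.88, -0.99, 2.01)
Step 2: at (0.88, -0.99, 2.01), ∇g = (10.8, -0.98, -0.98) → (0.88, -0.99, 2.01) − 0.01·(10.8, -0.98, -0.98) = (0.772, -0.9802, 2.0198)
c = 2.0198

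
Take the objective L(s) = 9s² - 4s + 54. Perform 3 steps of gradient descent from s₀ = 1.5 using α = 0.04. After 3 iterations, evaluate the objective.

L′(s) = 18s - 4
s₁ = 1.5 − 0.04·23 = 0.58
s₂ = 0.58 − 0.04·6.44 = 0.3224
s₃ = 0.3224 − 0.04·1.8032 = 0.250272
L(0.250272) = 53.562636665856

53.562636665856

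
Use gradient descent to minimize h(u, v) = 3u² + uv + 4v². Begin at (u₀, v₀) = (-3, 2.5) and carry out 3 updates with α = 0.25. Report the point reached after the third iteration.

∇h = (6u + v, u + 8v)
(u₁, v₁) = (-3, 2.5) − 0.25·(-15.5, 17) = (0.875, -1.75)
(u₂, v₂) = (0.875, -1.75) − 0.25·(3.5, -13.125) = (0, 1.53125)
(u₃, v₃) = (0, 1.53125) − 0.25·(1.53125, 12.25) = (-0.3828125, -1.53125)

(-0.3828125, -1.53125)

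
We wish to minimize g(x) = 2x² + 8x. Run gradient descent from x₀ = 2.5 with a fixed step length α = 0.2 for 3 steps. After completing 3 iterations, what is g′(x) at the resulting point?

0.144

g′(x) = 4x + 8
Step 1: g′(2.5) = 18; x₁ = 2.5 − 0.2·18 = -1.1
Step 2: g′(-1.1) = 3.6; x₂ = -1.1 − 0.2·3.6 = -1.82
Step 3: g′(-1.82) = 0.72; x₃ = -1.82 − 0.2·0.72 = -1.964
g′(x) at (-1.964) = 0.144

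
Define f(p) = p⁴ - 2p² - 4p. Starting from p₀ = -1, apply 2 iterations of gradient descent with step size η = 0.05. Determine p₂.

f′(p) = 4p³ - 4p - 4
Step 1: f′(-1) = -4; p₁ = -1 − 0.05·(-4) = -0.8
Step 2: f′(-0.8) = -2.848; p₂ = -0.8 − 0.05·(-2.848) = -0.6576

-0.6576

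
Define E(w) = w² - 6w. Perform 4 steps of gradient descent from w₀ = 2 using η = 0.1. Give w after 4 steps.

E′(w) = 2w - 6
Step 1: E′(2) = -2; w₁ = 2 − 0.1·(-2) = 2.2
Step 2: E′(2.2) = -1.6; w₂ = 2.2 − 0.1·(-1.6) = 2.36
Step 3: E′(2.36) = -1.28; w₃ = 2.36 − 0.1·(-1.28) = 2.488
Step 4: E′(2.488) = -1.024; w₄ = 2.488 − 0.1·(-1.024) = 2.5904

2.5904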